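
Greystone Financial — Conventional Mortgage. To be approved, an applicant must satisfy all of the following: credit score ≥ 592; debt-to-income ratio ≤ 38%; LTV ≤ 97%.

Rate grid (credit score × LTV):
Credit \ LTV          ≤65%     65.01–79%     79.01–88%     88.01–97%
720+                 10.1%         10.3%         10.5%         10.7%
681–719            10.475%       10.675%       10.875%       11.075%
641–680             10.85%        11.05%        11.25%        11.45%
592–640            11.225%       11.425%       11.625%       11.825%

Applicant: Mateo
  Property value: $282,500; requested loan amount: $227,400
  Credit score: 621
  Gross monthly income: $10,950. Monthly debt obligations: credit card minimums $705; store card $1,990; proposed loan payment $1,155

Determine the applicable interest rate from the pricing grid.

11.625%

Credit score 621 ≥ 592; Total monthly debts = (705 + 1,990 + 1,155) = 3,850. DTI: 3,850 ÷ 10,950 = 35.2%, within the 38% cap
LTV = 227,400/282,500 = 80.5% ≤ 97%
Row: 621 falls in 592–640. Column: 80.5% falls in 79.01–88%. Rate = 11.625%.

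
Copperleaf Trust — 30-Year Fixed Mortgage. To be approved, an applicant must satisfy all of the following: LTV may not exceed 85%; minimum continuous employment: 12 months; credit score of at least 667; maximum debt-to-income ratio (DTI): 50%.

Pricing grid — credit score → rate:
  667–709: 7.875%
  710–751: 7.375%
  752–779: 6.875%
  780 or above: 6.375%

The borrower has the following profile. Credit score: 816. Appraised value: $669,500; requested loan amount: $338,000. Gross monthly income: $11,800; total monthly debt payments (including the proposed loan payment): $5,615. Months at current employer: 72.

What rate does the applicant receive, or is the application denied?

Credit score 816 ≥ 667 (meets minimum)
Employment 72 ≥ 12 months
LTV: 338,000 ÷ 669,500 = 50.5%, within 85% cap
DTI = 5,615/11,800 = 47.6% ≤ 50%
All requirements met. Score 816 falls in the 780 or above tier → 6.375%.

Approved at 6.375%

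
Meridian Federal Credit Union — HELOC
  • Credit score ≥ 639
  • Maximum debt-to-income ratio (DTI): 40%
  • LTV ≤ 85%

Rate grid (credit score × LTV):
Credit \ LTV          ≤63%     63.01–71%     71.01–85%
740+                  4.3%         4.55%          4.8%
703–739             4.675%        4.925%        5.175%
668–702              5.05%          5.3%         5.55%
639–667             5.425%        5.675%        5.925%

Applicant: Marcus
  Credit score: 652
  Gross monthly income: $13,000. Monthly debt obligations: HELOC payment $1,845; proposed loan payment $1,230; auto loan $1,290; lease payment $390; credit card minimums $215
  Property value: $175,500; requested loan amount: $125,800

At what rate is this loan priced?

5.925%

Credit score 652 ≥ 639; Total monthly debts = (1,845 + 1,230 + 1,290 + 390 + 215) = 4,970. DTI: 4,970 ÷ 13,000 = 38.2%, within the 40% cap
LTV = 125,800/175,500 = 71.7% ≤ 85%
Score 652 is in the 639–667 band; LTV 71.7% is in the 71.01–85% band → 5.925%.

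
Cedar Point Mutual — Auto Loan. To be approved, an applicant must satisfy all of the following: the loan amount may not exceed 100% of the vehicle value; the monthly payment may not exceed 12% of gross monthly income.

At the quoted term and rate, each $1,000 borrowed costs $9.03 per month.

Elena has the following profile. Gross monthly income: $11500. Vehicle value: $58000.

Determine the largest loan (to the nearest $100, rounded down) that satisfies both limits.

Payment cap: 12% × $11,500 = $1,380/month.
At $9.03 per $1,000, that supports 1,380/9.03 × 1,000 ≈ $152,823 → $152,800.
LTV cap: 100% × $58,000 = $58,000 → $58,000.
Binding constraint: loan-to-value.

$58,000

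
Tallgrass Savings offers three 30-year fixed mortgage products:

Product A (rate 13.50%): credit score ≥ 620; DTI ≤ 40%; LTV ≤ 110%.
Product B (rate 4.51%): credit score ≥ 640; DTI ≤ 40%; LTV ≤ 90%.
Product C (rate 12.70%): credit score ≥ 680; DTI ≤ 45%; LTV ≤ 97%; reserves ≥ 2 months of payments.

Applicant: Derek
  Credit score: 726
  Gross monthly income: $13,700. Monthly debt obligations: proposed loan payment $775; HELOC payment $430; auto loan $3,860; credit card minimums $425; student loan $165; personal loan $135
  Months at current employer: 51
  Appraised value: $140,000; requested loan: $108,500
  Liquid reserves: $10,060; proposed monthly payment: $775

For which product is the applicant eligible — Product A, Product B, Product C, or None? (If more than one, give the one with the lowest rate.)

Product C

Total debts = (775 + 430 + 3,860 + 425 + 165 + 135) = 5,790; DTI = 5,790/13,700 = 42.3%.
LTV = 108,500/140,000 = 77.5%.
Reserves = 10,060/775 = 13.0 months.
Product A: score 726 ≥ 620; DTI 42.3% > 40%; LTV 77.5% ≤ 110% → does not qualify.
Product B: score 726 ≥ 640; DTI 42.3% > 40%; LTV 77.5% ≤ 90% → does not qualify.
Product C: score 726 ≥ 680; DTI 42.3% ≤ 45%; LTV 77.5% ≤ 97%; reserves 13.0 ≥ 2 mo → qualifies.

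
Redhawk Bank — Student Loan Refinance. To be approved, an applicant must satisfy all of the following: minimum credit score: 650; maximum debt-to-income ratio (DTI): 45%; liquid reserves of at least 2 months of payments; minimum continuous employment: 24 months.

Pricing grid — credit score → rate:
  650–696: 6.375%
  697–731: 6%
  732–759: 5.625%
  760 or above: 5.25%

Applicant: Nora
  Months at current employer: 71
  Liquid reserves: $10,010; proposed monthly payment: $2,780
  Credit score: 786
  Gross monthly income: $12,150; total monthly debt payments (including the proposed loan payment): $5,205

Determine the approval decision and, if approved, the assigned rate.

Approved at 5.25%

Credit score 786 ≥ 650 (meets minimum)
Employment 71 ≥ 24 months
Debt-to-income = 5,205/12,150 = 42.8% — meets 45% limit
Reserves: 10,010 ÷ 2,780 = 3.6 months (meets 2-month minimum)
All requirements met. Score 786 falls in the 760 or above tier → 5.25%.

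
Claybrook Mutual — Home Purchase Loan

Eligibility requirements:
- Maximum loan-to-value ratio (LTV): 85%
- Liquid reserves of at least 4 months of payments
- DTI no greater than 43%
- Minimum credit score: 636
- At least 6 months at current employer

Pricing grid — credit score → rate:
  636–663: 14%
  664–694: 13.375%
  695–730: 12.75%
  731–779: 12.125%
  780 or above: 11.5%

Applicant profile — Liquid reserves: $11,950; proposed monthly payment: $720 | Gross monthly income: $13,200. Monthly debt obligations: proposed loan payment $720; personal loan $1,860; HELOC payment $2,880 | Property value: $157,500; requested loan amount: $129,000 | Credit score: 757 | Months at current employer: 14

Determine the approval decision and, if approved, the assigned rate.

Approved at 12.125%

Credit score 757 ≥ 636 (meets minimum)
LTV = 129,000/157,500 = 81.9% ≤ 85%
Liquid reserves cover 11,950/720 = 16.6 months — ≥ 4 required
Total monthly debts = (720 + 1,860 + 2,880) = 5,460. DTI = 5,460/13,200 = 41.4% ≤ 43%
Employment 14 ≥ 6 months
All requirements met. Score 757 falls in the 731–779 tier → 12.125%.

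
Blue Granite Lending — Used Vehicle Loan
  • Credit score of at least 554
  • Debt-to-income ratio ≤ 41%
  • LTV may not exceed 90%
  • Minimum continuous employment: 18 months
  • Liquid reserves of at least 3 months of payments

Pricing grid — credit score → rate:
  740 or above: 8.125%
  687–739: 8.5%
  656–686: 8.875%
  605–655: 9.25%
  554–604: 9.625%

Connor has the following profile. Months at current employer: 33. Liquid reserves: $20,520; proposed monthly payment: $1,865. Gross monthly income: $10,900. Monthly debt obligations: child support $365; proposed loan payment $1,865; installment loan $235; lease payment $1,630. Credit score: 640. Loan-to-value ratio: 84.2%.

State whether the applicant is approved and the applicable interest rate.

Credit score 640 ≥ 554 (meets minimum)
Reserves: 20,520 ÷ 1,865 = 11.0 months (meets 3-month minimum)
Total monthly debts = (365 + 1,865 + 235 + 1,630) = 4,095. DTI = 4,095/10,900 = 37.6% ≤ 41%
Employment 33 ≥ 18 months
LTV 84.2% — within 90%
All requirements met. Score 640 falls in the 605–655 tier → 9.25%.

Approved at 9.25%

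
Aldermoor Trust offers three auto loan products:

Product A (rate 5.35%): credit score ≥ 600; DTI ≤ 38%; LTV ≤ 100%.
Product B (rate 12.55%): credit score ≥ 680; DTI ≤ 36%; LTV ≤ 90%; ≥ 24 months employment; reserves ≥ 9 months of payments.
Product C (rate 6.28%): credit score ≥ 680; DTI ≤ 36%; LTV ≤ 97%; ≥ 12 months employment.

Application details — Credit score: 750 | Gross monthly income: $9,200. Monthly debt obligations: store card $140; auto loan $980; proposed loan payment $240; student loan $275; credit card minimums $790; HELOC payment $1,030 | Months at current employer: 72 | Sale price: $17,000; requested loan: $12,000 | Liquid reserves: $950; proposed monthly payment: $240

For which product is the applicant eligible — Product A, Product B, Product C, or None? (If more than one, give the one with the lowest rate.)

Total debts = (140 + 980 + 240 + 275 + 790 + 1,030) = 3,455; DTI = 3,455/9,200 = 37.6%.
LTV = 12,000/17,000 = 70.6%.
Reserves = 950/240 = 4.0 months.
Product A: score 750 ≥ 600; DTI 37.6% ≤ 38%; LTV 70.6% ≤ 100% → qualifies.
Product B: score 750 ≥ 680; DTI 37.6% > 36%; LTV 70.6% ≤ 90%; employment 72 ≥ 24 mo; reserves 4.0 < 9 mo → does not qualify.
Product C: score 750 ≥ 680; DTI 37.6% > 36%; LTV 70.6% ≤ 97%; employment 72 ≥ 12 mo → does not qualify.

Product A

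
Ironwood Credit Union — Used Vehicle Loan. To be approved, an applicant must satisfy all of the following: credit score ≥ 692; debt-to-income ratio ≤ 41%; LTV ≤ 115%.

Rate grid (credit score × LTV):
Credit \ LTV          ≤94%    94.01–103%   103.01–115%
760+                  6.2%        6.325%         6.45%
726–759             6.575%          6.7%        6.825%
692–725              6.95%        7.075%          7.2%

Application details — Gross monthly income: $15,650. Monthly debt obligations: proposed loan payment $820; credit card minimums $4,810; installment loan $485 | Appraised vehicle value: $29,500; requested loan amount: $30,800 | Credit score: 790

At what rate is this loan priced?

6.45%

Credit score 790 ≥ 692; Total monthly debts = (820 + 4,810 + 485) = 6,115. DTI = 6,115/15,650 = 39.1% ≤ 41%
LTV: 30,800 ÷ 29,500 = 104.4%, within 115% cap
Credit 790 → row 760+; LTV 104.4% → column 103.01–115%. Grid cell → 6.45%.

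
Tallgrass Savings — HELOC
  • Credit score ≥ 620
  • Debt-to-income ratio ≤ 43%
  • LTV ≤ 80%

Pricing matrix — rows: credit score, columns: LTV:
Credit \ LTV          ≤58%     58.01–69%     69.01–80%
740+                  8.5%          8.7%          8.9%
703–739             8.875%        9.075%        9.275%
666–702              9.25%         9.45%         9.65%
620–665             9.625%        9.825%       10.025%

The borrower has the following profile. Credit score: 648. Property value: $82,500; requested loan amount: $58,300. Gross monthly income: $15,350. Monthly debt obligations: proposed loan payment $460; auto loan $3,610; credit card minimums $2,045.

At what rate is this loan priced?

10.025%

Credit score 648 ≥ 620; Total monthly debts = (460 + 3,610 + 2,045) = 6,115. DTI = 6,115/15,350 = 39.8% ≤ 43%
LTV = 58,300/82,500 = 70.7% ≤ 80%
Row: 648 falls in 620–665. Column: 70.7% falls in 69.01–80%. Rate = 10.025%.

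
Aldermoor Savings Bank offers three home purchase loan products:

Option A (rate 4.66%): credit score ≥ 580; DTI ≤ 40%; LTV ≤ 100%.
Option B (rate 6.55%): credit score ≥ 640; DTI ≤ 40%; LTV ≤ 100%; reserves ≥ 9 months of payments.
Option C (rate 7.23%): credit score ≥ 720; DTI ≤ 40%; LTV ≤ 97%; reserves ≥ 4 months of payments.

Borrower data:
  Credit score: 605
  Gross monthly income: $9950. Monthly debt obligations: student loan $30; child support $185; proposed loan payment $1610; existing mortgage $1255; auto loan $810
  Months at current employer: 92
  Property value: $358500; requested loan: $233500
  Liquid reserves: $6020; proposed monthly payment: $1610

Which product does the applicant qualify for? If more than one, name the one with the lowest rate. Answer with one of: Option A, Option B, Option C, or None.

Option A

Total debts = (30 + 185 + 1,610 + 1,255 + 810) = 3,890; DTI = 3,890/9,950 = 39.1%.
LTV = 233,500/358,500 = 65.1%.
Reserves = 6,020/1,610 = 3.7 months.
Option A: score 605 ≥ 580; DTI 39.1% ≤ 40%; LTV 65.1% ≤ 100% → qualifies.
Option B: score 605 < 640; DTI 39.1% ≤ 40%; LTV 65.1% ≤ 100%; reserves 3.7 < 9 mo → does not qualify.
Option C: score 605 < 720; DTI 39.1% ≤ 40%; LTV 65.1% ≤ 97%; reserves 3.7 < 4 mo → does not qualify.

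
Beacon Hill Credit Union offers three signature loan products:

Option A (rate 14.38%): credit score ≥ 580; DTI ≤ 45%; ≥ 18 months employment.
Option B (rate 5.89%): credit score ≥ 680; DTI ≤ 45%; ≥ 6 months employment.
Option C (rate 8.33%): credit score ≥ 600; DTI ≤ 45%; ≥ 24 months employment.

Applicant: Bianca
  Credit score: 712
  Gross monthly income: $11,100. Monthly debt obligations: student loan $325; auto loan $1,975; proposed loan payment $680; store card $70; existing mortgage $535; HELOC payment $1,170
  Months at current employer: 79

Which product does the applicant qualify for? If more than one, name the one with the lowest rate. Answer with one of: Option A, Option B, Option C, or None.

Total debts = (325 + 1,975 + 680 + 70 + 535 + 1,170) = 4,755; DTI = 4,755/11,100 = 42.8%.
Option A: score 712 ≥ 580; DTI 42.8% ≤ 45%; employment 79 ≥ 18 mo → qualifies.
Option B: score 712 ≥ 680; DTI 42.8% ≤ 45%; employment 79 ≥ 6 mo → qualifies.
Option C: score 712 ≥ 600; DTI 42.8% ≤ 45%; employment 79 ≥ 24 mo → qualifies.
Qualifying: Option A, Option B, Option C. Lowest rate is 5.89% → Option B.

Option B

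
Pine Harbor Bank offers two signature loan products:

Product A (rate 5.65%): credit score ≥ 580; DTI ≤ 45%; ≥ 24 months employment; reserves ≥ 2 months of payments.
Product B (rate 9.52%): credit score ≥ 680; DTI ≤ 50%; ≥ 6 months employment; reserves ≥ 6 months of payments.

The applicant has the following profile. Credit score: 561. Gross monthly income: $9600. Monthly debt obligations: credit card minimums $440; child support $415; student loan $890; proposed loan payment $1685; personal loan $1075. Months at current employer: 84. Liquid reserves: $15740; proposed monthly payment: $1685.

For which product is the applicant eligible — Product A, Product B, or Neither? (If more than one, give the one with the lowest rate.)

Total debts = (440 + 415 + 890 + 1,685 + 1,075) = 4,505; DTI = 4,505/9,600 = 46.9%.
Reserves = 15,740/1,685 = 9.3 months.
Product A: score 561 < 580; DTI 46.9% > 45%; employment 84 ≥ 24 mo; reserves 9.3 ≥ 2 mo → does not qualify.
Product B: score 561 < 680; DTI 46.9% ≤ 50%; employment 84 ≥ 6 mo; reserves 9.3 ≥ 6 mo → does not qualify.

Neither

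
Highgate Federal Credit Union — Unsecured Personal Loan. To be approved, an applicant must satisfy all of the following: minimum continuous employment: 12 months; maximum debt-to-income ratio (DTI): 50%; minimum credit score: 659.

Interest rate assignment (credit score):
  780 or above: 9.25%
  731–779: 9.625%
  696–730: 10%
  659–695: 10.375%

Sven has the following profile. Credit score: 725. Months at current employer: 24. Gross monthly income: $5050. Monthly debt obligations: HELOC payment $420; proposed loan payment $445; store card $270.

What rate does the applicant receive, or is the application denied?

Credit score 725 ≥ 659 (meets minimum)
Employment 24 ≥ 12 months
Total monthly debts = (420 + 445 + 270) = 1,135. DTI = 1,135/5,050 = 22.5% ≤ 50%
All requirements met. Score 725 falls in the 696–730 tier → 10%.

Approved at 10%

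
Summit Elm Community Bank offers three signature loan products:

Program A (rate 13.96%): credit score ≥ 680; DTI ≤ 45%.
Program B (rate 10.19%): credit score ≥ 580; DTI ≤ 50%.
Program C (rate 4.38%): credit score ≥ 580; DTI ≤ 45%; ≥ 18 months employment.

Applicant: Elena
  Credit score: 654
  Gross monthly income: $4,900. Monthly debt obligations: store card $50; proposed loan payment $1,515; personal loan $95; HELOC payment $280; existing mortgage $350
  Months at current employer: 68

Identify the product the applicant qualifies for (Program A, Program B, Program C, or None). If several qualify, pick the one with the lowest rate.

Program B

Total debts = (50 + 1,515 + 95 + 280 + 350) = 2,290; DTI = 2,290/4,900 = 46.7%.
Program A: score 654 < 680; DTI 46.7% > 45% → does not qualify.
Program B: score 654 ≥ 580; DTI 46.7% ≤ 50% → qualifies.
Program C: score 654 ≥ 580; DTI 46.7% > 45%; employment 68 ≥ 18 mo → does not qualify.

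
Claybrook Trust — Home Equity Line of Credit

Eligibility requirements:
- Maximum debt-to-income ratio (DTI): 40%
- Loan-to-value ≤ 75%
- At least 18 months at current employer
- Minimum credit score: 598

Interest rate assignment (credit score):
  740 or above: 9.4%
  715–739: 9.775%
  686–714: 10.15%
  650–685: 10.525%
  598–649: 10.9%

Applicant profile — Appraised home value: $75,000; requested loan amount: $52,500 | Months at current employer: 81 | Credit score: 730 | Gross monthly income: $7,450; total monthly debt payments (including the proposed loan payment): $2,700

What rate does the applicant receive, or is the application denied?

Credit score 730 ≥ 598 (meets minimum)
Loan-to-value = 52,500/75,000 = 70% — pass (75% max)
DTI = 2,700/7,450 = 36.2% ≤ 40%
Employment 81 ≥ 18 months
All requirements met. Score 730 falls in the 715–739 tier → 9.775%.

Approved at 9.775%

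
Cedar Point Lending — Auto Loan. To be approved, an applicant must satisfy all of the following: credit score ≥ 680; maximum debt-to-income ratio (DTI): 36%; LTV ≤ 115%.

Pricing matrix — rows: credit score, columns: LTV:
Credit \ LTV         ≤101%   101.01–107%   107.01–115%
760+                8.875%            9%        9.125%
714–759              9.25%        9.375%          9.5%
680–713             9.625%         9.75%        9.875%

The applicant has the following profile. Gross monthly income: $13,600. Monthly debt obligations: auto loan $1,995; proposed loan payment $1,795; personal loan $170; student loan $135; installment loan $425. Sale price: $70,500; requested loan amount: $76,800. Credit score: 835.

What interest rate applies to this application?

Credit score 835 ≥ 680; Total monthly debts = (1,995 + 1,795 + 170 + 135 + 425) = 4,520. DTI = 4,520/13,600 = 33.2% ≤ 36%
LTV: 76,800 ÷ 70,500 = 108.9%, within 115% cap
Credit 835 → row 760+; LTV 108.9% → column 107.01–115%. Grid cell → 9.125%.

9.125%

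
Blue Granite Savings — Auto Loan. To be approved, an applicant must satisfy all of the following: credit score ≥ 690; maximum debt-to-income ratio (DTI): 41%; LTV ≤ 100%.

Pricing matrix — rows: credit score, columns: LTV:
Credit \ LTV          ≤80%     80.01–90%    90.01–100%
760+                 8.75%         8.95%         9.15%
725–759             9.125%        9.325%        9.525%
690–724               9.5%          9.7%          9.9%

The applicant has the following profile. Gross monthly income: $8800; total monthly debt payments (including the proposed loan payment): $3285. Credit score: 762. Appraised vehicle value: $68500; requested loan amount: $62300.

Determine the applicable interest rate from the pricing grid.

9.15%

Credit score 762 ≥ 690; Debt-to-income = 3,285/8,800 = 37.3% — meets 41% limit
LTV = 62,300/68,500 = 90.9% ≤ 100%
Row: 762 falls in 760+. Column: 90.9% falls in 90.01–100%. Rate = 9.15%.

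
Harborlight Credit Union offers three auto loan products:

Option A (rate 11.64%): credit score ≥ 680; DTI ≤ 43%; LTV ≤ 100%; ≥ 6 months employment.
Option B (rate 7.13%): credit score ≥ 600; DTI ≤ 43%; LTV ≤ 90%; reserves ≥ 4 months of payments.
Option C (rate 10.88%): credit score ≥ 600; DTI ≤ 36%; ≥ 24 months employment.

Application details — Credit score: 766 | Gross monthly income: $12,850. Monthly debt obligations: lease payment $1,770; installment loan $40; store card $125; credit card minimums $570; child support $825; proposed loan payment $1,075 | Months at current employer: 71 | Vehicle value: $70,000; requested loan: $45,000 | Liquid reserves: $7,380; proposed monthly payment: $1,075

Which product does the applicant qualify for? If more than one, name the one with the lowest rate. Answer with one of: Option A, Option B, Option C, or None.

Total debts = (1,770 + 40 + 125 + 570 + 825 + 1,075) = 4,405; DTI = 4,405/12,850 = 34.3%.
LTV = 45,000/70,000 = 64.3%.
Reserves = 7,380/1,075 = 6.9 months.
Option A: score 766 ≥ 680; DTI 34.3% ≤ 43%; LTV 64.3% ≤ 100%; employment 71 ≥ 6 mo → qualifies.
Option B: score 766 ≥ 600; DTI 34.3% ≤ 43%; LTV 64.3% ≤ 90%; reserves 6.9 ≥ 4 mo → qualifies.
Option C: score 766 ≥ 600; DTI 34.3% ≤ 36%; employment 71 ≥ 24 mo → qualifies.
Qualifying: Option A, Option B, Option C. Lowest rate is 7.13% → Option B.

Option B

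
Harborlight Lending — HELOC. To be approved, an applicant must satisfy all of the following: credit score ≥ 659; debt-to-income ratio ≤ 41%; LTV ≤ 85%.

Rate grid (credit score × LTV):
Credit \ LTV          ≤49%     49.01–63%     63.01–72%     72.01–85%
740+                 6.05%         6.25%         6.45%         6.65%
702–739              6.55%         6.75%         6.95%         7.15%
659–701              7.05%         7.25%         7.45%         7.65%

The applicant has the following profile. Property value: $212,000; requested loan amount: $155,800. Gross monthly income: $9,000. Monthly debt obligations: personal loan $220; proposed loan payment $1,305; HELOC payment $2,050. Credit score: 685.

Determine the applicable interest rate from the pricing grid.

7.65%

Credit score 685 ≥ 659; Total monthly debts = (220 + 1,305 + 2,050) = 3,575. DTI: 3,575 ÷ 9,000 = 39.7%, within the 41% cap
LTV = 155,800/212,000 = 73.5% ≤ 85%
Score 685 is in the 659–701 band; LTV 73.5% is in the 72.01–85% band → 7.65%.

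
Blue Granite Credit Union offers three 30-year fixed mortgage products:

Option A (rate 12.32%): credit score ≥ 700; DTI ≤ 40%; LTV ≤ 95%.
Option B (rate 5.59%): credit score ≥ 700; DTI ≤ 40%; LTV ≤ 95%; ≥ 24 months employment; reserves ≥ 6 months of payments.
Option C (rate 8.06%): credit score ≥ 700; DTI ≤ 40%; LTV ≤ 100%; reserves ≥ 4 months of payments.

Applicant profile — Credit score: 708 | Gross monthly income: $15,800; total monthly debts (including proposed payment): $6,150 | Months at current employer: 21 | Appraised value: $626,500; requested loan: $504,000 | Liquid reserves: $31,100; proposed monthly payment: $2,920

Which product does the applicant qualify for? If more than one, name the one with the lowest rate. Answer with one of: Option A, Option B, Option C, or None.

Option C

DTI = 6,150/15,800 = 38.9%.
LTV = 504,000/626,500 = 80.4%.
Reserves = 31,100/2,920 = 10.7 months.
Option A: score 708 ≥ 700; DTI 38.9% ≤ 40%; LTV 80.4% ≤ 95% → qualifies.
Option B: score 708 ≥ 700; DTI 38.9% ≤ 40%; LTV 80.4% ≤ 95%; employment 21 < 24 mo; reserves 10.7 ≥ 6 mo → does not qualify.
Option C: score 708 ≥ 700; DTI 38.9% ≤ 40%; LTV 80.4% ≤ 100%; reserves 10.7 ≥ 4 mo → qualifies.
Qualifying: Option A, Option C. Lowest rate is 8.06% → Option C.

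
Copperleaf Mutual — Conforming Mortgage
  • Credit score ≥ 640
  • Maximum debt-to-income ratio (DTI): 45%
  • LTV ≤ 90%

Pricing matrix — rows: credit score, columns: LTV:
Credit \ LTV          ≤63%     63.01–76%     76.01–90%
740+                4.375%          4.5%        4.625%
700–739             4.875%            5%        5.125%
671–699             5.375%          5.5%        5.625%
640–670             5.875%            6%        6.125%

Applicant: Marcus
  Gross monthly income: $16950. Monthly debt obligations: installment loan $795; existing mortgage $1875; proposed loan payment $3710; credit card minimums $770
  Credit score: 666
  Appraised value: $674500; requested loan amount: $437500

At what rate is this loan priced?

6%

Credit score 666 ≥ 640; Total monthly debts = (795 + 1,875 + 3,710 + 770) = 7,150. DTI = 7,150/16,950 = 42.2% ≤ 45%
LTV: 437,500 ÷ 674,500 = 64.9%, within 90% cap
Row: 666 falls in 640–670. Column: 64.9% falls in 63.01–76%. Rate = 6%.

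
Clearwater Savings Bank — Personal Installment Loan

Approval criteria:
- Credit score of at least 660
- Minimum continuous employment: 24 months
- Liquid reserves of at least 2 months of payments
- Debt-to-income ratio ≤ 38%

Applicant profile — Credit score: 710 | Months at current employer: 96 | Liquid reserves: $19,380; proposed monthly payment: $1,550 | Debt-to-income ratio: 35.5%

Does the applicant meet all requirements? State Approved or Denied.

Credit score 710 ≥ 660 (meets)
Employment 96 ≥ 24 months
Reserves: 19,380 ÷ 1,550 = 12.5 months (meets 2-month minimum)
DTI 35.5% ≤ 38%
All criteria satisfied.

Approved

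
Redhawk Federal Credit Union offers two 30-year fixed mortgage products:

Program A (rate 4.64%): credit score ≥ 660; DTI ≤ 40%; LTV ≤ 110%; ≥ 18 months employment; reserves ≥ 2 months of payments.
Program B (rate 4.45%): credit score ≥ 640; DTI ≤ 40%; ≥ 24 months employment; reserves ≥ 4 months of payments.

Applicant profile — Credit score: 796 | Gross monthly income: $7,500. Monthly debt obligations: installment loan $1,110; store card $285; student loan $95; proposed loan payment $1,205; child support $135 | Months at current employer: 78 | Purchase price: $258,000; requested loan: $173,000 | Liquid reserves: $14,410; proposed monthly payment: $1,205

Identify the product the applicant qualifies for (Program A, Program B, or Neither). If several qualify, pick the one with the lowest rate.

Program B

Total debts = (1,110 + 285 + 95 + 1,205 + 135) = 2,830; DTI = 2,830/7,500 = 37.7%.
LTV = 173,000/258,000 = 67.1%.
Reserves = 14,410/1,205 = 12.0 months.
Program A: score 796 ≥ 660; DTI 37.7% ≤ 40%; LTV 67.1% ≤ 110%; employment 78 ≥ 18 mo; reserves 12.0 ≥ 2 mo → qualifies.
Program B: score 796 ≥ 640; DTI 37.7% ≤ 40%; employment 78 ≥ 24 mo; reserves 12.0 ≥ 4 mo → qualifies.
Qualifying: Program A, Program B. Lowest rate is 4.45% → Program B.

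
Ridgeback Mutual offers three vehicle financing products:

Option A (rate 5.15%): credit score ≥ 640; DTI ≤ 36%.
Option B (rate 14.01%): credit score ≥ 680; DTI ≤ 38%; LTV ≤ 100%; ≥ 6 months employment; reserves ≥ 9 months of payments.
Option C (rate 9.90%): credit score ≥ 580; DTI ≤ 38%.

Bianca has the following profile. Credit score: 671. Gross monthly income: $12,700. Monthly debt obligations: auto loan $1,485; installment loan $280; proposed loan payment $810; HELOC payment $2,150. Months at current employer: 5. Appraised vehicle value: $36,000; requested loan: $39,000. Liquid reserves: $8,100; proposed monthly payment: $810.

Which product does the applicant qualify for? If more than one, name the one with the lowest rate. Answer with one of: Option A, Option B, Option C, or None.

Total debts = (1,485 + 280 + 810 + 2,150) = 4,725; DTI = 4,725/12,700 = 37.2%.
LTV = 39,000/36,000 = 108.3%.
Reserves = 8,100/810 = 10.0 months.
Option A: score 671 ≥ 640; DTI 37.2% > 36% → does not qualify.
Option B: score 671 < 680; DTI 37.2% ≤ 38%; LTV 108.3% > 100%; employment 5 < 6 mo; reserves 10.0 ≥ 9 mo → does not qualify.
Option C: score 671 ≥ 580; DTI 37.2% ≤ 38% → qualifies.

Option C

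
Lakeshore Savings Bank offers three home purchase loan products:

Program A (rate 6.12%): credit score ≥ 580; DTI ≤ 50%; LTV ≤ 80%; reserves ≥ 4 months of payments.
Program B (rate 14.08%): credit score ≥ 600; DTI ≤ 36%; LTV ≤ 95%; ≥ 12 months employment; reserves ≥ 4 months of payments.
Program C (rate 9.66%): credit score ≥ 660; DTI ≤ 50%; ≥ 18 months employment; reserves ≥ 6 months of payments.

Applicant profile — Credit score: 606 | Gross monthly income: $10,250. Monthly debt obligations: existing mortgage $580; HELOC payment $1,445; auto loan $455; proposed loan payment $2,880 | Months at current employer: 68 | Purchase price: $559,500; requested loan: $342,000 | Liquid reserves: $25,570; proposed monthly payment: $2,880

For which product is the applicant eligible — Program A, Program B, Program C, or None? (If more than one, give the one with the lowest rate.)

None

Total debts = (580 + 1,445 + 455 + 2,880) = 5,360; DTI = 5,360/10,250 = 52.3%.
LTV = 342,000/559,500 = 61.1%.
Reserves = 25,570/2,880 = 8.9 months.
Program A: score 606 ≥ 580; DTI 52.3% > 50%; LTV 61.1% ≤ 80%; reserves 8.9 ≥ 4 mo → does not qualify.
Program B: score 606 ≥ 600; DTI 52.3% > 36%; LTV 61.1% ≤ 95%; employment 68 ≥ 12 mo; reserves 8.9 ≥ 4 mo → does not qualify.
Program C: score 606 < 660; DTI 52.3% > 50%; employment 68 ≥ 18 mo; reserves 8.9 ≥ 6 mo → does not qualify.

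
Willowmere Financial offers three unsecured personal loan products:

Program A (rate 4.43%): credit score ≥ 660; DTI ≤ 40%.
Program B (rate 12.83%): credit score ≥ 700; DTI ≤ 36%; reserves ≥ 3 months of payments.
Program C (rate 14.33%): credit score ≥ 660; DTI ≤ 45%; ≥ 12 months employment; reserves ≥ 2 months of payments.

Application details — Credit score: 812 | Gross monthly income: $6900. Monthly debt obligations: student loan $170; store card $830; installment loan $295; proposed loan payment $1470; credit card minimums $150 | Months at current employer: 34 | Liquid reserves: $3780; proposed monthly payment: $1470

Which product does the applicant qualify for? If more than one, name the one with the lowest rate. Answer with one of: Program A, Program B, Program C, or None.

Total debts = (170 + 830 + 295 + 1,470 + 150) = 2,915; DTI = 2,915/6,900 = 42.2%.
Reserves = 3,780/1,470 = 2.6 months.
Program A: score 812 ≥ 660; DTI 42.2% > 40% → does not qualify.
Program B: score 812 ≥ 700; DTI 42.2% > 36%; reserves 2.6 < 3 mo → does not qualify.
Program C: score 812 ≥ 660; DTI 42.2% ≤ 45%; employment 34 ≥ 12 mo; reserves 2.6 ≥ 2 mo → qualifies.

Program C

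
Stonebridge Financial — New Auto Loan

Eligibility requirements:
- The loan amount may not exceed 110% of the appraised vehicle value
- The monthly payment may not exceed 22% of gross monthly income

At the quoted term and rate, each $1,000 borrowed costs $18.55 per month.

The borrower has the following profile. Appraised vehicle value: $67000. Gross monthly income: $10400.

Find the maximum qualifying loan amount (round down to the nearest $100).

$73,700

Payment cap: 22% × $10,400 = $2,288/month.
At $18.55 per $1,000, that supports 2,288/18.55 × 1,000 ≈ $123,342 → $123,300.
LTV cap: 110% × $67,000 = $73,700 → $73,700.
Binding constraint: loan-to-value.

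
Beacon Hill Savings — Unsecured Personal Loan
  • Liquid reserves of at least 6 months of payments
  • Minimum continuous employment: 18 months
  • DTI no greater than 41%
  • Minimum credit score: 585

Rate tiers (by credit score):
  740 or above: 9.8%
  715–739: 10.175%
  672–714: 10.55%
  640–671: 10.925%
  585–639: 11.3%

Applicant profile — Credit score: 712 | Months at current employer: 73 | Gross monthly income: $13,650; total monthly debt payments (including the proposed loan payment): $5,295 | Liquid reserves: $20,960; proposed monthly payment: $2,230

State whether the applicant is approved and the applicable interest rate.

Credit score 712 ≥ 585 (meets minimum)
Liquid reserves cover 20,960/2,230 = 9.4 months — ≥ 6 required
Employment 73 ≥ 18 months
DTI: 5,295 ÷ 13,650 = 38.8%, within the 41% cap
All requirements met. Score 712 falls in the 672–714 tier → 10.55%.

Approved at 10.55%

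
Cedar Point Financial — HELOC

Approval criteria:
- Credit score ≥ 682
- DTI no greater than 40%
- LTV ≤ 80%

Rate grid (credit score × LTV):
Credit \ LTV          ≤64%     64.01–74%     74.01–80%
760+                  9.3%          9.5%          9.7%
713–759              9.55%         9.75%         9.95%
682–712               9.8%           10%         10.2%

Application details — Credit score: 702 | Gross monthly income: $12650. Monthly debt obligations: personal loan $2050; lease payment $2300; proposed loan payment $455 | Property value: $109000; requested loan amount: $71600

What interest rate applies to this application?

10%

Credit score 702 ≥ 682; Total monthly debts = (2,050 + 2,300 + 455) = 4,805. Debt-to-income = 4,805/12,650 = 38% — meets 40% limit
Loan-to-value = 71,600/109,000 = 65.7% — pass (80% max)
Score 702 is in the 682–712 band; LTV 65.7% is in the 64.01–74% band → 10%.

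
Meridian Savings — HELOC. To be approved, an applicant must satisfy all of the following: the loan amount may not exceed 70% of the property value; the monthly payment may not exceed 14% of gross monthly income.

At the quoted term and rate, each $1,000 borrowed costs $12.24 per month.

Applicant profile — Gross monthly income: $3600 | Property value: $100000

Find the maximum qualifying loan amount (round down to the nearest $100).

Payment cap: 14% × $3,600 = $504/month.
At $12.24 per $1,000, that supports 504/12.24 × 1,000 ≈ $41,176 → $41,100.
LTV cap: 70% × $100,000 = $70,000 → $70,000.
Binding constraint: payment-to-income.

$41,100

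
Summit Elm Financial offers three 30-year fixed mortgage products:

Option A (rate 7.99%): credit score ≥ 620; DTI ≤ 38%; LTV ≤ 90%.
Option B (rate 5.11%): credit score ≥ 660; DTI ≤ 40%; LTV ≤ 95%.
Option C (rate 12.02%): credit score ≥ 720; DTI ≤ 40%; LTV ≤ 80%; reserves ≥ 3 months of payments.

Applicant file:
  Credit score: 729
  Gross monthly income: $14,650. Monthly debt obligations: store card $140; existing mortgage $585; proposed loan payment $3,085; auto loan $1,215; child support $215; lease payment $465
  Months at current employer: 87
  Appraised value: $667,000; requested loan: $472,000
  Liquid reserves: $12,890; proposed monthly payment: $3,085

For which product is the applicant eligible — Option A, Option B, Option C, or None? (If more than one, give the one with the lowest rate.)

Total debts = (140 + 585 + 3,085 + 1,215 + 215 + 465) = 5,705; DTI = 5,705/14,650 = 38.9%.
LTV = 472,000/667,000 = 70.8%.
Reserves = 12,890/3,085 = 4.2 months.
Option A: score 729 ≥ 620; DTI 38.9% > 38%; LTV 70.8% ≤ 90% → does not qualify.
Option B: score 729 ≥ 660; DTI 38.9% ≤ 40%; LTV 70.8% ≤ 95% → qualifies.
Option C: score 729 ≥ 720; DTI 38.9% ≤ 40%; LTV 70.8% ≤ 80%; reserves 4.2 ≥ 3 mo → qualifies.
Qualifying: Option B, Option C. Lowest rate is 5.11% → Option B.

Option B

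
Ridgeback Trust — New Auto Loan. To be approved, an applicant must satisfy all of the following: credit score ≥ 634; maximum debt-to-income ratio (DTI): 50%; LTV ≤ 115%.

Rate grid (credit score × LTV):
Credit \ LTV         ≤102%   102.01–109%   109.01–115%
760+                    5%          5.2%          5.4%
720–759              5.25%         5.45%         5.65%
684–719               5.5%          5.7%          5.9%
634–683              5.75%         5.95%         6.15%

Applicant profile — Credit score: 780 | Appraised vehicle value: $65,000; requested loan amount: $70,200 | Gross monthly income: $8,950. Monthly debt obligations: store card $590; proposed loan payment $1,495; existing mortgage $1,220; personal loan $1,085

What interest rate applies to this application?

5.2%

Credit score 780 ≥ 634; Total monthly debts = (590 + 1,495 + 1,220 + 1,085) = 4,390. DTI: 4,390 ÷ 8,950 = 49.1%, within the 50% cap
LTV: 70,200 ÷ 65,000 = 108%, within 115% cap
Credit 780 → row 760+; LTV 108% → column 102.01–109%. Grid cell → 5.2%.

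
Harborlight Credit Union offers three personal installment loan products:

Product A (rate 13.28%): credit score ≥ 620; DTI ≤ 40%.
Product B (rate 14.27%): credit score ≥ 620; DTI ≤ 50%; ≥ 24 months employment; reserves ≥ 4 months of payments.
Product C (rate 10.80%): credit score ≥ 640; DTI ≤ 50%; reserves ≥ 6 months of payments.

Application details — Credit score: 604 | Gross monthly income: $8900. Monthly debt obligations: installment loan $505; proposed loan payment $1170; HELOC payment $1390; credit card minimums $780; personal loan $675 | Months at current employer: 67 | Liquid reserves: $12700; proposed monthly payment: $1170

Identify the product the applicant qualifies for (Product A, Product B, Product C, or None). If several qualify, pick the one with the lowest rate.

Total debts = (505 + 1,170 + 1,390 + 780 + 675) = 4,520; DTI = 4,520/8,900 = 50.8%.
Reserves = 12,700/1,170 = 10.9 months.
Product A: score 604 < 620; DTI 50.8% > 40% → does not qualify.
Product B: score 604 < 620; DTI 50.8% > 50%; employment 67 ≥ 24 mo; reserves 10.9 ≥ 4 mo → does not qualify.
Product C: score 604 < 640; DTI 50.8% > 50%; reserves 10.9 ≥ 6 mo → does not qualify.

None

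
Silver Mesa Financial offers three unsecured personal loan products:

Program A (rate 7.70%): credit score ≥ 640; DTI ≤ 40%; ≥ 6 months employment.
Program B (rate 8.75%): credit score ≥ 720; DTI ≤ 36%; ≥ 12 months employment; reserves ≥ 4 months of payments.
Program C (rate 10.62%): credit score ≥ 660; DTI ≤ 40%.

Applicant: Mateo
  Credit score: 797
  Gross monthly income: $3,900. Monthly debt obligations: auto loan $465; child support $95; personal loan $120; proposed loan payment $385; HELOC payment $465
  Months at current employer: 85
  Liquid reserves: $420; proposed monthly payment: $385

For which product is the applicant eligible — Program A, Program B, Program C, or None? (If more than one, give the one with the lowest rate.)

Total debts = (465 + 95 + 120 + 385 + 465) = 1,530; DTI = 1,530/3,900 = 39.2%.
Reserves = 420/385 = 1.1 months.
Program A: score 797 ≥ 640; DTI 39.2% ≤ 40%; employment 85 ≥ 6 mo → qualifies.
Program B: score 797 ≥ 720; DTI 39.2% > 36%; employment 85 ≥ 12 mo; reserves 1.1 < 4 mo → does not qualify.
Program C: score 797 ≥ 660; DTI 39.2% ≤ 40% → qualifies.
Qualifying: Program A, Program C. Lowest rate is 7.70% → Program A.

Program A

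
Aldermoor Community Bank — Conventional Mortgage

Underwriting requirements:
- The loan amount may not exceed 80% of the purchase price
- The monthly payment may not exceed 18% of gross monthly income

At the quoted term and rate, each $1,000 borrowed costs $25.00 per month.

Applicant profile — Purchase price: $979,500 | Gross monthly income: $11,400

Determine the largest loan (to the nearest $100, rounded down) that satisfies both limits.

Payment cap: 18% × $11,400 = $2,052/month.
At $25.00 per $1,000, that supports 2,052/25.00 × 1,000 ≈ $82,080 → $82,000.
LTV cap: 80% × $979,500 = $783,600 → $783,600.
Binding constraint: payment-to-income.

$82,000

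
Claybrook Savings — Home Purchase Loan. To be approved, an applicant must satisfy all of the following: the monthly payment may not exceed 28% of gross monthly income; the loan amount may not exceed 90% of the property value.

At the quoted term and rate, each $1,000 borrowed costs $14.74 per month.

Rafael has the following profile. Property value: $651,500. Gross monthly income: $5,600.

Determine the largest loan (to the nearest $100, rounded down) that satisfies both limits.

$106,300

Payment cap: 28% × $5,600 = $1,568/month.
At $14.74 per $1,000, that supports 1,568/14.74 × 1,000 ≈ $106,377 → $106,300.
LTV cap: 90% × $651,500 = $586,350 → $586,300.
Binding constraint: payment-to-income.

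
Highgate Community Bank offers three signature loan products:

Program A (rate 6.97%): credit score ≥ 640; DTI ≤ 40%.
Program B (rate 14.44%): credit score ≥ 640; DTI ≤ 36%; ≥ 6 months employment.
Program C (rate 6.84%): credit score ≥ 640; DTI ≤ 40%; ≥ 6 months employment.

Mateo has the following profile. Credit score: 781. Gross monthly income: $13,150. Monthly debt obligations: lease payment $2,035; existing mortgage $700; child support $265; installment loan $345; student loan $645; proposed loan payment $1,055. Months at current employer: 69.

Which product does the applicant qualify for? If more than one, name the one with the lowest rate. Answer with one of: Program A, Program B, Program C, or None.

Total debts = (2,035 + 700 + 265 + 345 + 645 + 1,055) = 5,045; DTI = 5,045/13,150 = 38.4%.
Program A: score 781 ≥ 640; DTI 38.4% ≤ 40% → qualifies.
Program B: score 781 ≥ 640; DTI 38.4% > 36%; employment 69 ≥ 6 mo → does not qualify.
Program C: score 781 ≥ 640; DTI 38.4% ≤ 40%; employment 69 ≥ 6 mo → qualifies.
Qualifying: Program A, Program C. Lowest rate is 6.84% → Program C.

Program C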